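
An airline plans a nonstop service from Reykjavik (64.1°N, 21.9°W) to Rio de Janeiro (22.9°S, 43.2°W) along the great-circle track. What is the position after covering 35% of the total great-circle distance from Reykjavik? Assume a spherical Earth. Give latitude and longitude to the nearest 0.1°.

≈ 34.0°N, 33.9°W

Write both endpoints as unit vectors p₁, p₂ with components (cos φ cos λ, cos φ sin λ, sin φ).
The central angle between the endpoints is δ = arccos(p₁·p₂) ≈ 1.546 rad (88.6°).
Interpolate at f = 0.35 with slerp weights a = sin((1−f)δ)/sin δ ≈ 0.844, b = sin(fδ)/sin δ ≈ 0.515.
p = a·p₁ + b·p₂ ≈ (0.688, -0.462, 0.559); φ = arcsin(p_z) ≈ 33.99°, λ = atan2(p_y, p_x) ≈ -33.90°.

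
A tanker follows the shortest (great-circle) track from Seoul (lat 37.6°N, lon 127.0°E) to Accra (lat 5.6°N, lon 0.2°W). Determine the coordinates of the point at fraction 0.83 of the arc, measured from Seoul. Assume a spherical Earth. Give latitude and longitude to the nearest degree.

≈ lat 19°N, lon 14°E

Convert each endpoint to a unit vector on the sphere (x = cos φ cos λ, y = cos φ sin λ, z = sin φ).
The central angle between the endpoints is δ = arccos(p₁·p₂) ≈ 2.001 rad (114.7°).
Interpolate at f = 0.83 with slerp weights a = sin((1−f)δ)/sin δ ≈ 0.367, b = sin(fδ)/sin δ ≈ 1.096.
p = a·p₁ + b·p₂ ≈ (0.916, 0.229, 0.331); φ = arcsin(p_z) ≈ 19.33°, λ = atan2(p_y, p_x) ≈ 14.01°.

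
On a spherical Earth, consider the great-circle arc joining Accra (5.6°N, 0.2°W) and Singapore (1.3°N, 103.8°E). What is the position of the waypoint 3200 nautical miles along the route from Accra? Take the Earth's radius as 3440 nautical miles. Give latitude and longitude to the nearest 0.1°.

≈ (5.5°N, 53.4°E)

From cos δ = sin φ₁ sin φ₂ + cos φ₁ cos φ₂ cos Δλ, the central angle is δ ≈ 1.812 rad (103.8°). The total great-circle distance is δ·R ≈ 1.812 × 3440 ≈ 6232 nmi, so the target fraction is f = 3200/6232 ≈ 0.513.
Interpolate at f ≈ 0.513 with slerp weights a = sin((1−f)δ)/sin δ ≈ 0.795, b = sin(fδ)/sin δ ≈ 0.826.
p = a·p₁ + b·p₂ ≈ (0.594, 0.799, 0.096); φ = arcsin(p_z) ≈ 5.52°, λ = atan2(p_y, p_x) ≈ 53.37°.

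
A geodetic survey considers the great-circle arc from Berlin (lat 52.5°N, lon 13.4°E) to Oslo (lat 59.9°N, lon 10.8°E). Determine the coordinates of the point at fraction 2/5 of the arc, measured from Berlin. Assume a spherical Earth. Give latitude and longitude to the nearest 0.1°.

≈ lat 55.5°N, lon 12.5°E

The haversine formula gives a central angle δ ≈ 0.132 rad (7.5°) between the endpoints.
Interpolate at f = 2/5 with slerp weights a = sin((1−f)δ)/sin δ ≈ 0.601, b = sin(fδ)/sin δ ≈ 0.401.
p = a·p₁ + b·p₂ ≈ (0.553, 0.122, 0.824); φ = arcsin(p_z) ≈ 55.47°, λ = atan2(p_y, p_x) ≈ 12.48°.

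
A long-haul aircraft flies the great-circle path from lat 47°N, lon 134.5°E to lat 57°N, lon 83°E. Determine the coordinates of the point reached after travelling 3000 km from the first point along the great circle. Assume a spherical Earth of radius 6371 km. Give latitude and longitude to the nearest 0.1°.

Write both endpoints as unit vectors p₁, p₂ with components (cos φ cos λ, cos φ sin λ, sin φ).
The central angle between the endpoints is δ = arccos(p₁·p₂) ≈ 0.565 rad (32.4°). The total great-circle distance is δ·R ≈ 0.565 × 6371 ≈ 3600 km, so the target fraction is f = 3000/3600 ≈ 0.833.
Interpolate at f ≈ 0.833 with slerp weights a = sin((1−f)δ)/sin δ ≈ 0.176, b = sin(fδ)/sin δ ≈ 0.847.
p = a·p₁ + b·p₂ ≈ (-0.028, 0.543, 0.839); φ = arcsin(p_z) ≈ 57.03°, λ = atan2(p_y, p_x) ≈ 92.91°.

≈ lat 57.0°N, lon 92.9°E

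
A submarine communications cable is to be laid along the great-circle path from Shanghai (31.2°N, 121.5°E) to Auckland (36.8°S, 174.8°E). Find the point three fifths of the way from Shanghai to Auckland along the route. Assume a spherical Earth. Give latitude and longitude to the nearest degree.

Convert each endpoint to a unit vector on the sphere (x = cos φ cos λ, y = cos φ sin λ, z = sin φ).
The central angle between the endpoints is δ = arccos(p₁·p₂) ≈ 1.472 rad (84.3°).
Interpolate at f = 3/5 with slerp weights a = sin((1−f)δ)/sin δ ≈ 0.558, b = sin(fδ)/sin δ ≈ 0.776.
p = a·p₁ + b·p₂ ≈ (-0.869, 0.463, -0.176); φ = arcsin(p_z) ≈ -10.14°, λ = atan2(p_y, p_x) ≈ 151.92°.

≈ (10°S, 152°E)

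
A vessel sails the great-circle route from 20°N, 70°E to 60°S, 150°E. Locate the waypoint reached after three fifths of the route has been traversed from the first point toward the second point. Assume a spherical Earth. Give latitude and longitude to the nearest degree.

≈ 33°S, 102°E

Write both endpoints as unit vectors p₁, p₂ with components (cos φ cos λ, cos φ sin λ, sin φ).
The central angle between the endpoints is δ = arccos(p₁·p₂) ≈ 1.787 rad (102.4°).
Interpolate at f = 3/5 with slerp weights a = sin((1−f)δ)/sin δ ≈ 0.671, b = sin(fδ)/sin δ ≈ 0.899.
p = a·p₁ + b·p₂ ≈ (-0.174, 0.817, -0.549); φ = arcsin(p_z) ≈ -33.31°, λ = atan2(p_y, p_x) ≈ 102.00°.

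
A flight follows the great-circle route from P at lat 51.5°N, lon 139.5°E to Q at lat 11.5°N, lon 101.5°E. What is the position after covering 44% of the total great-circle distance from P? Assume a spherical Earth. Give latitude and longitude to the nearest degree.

The haversine formula gives a central angle δ ≈ 0.881 rad (50.5°) between the endpoints.
Interpolate at f = 0.44 with slerp weights a = sin((1−f)δ)/sin δ ≈ 0.614, b = sin(fδ)/sin δ ≈ 0.490.
p = a·p₁ + b·p₂ ≈ (-0.386, 0.719, 0.578); φ = arcsin(p_z) ≈ 35.32°, λ = atan2(p_y, p_x) ≈ 118.26°.

≈ lat 35°N, lon 118°E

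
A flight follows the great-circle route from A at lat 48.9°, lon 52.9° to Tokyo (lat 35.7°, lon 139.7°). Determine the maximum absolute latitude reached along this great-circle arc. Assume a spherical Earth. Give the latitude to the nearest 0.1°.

≈ 52.9°

The great circle lies in the plane with unit normal n̂ = (p₁ × p₂)/|p₁ × p₂|.
Here n̂_z ≈ +0.604; the vertex latitude is φ_max = arccos|n̂_z| ≈ 52.9°.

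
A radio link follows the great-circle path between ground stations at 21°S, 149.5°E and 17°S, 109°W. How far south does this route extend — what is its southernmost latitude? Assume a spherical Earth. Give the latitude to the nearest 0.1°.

≈ 28.7°S

The great circle lies in the plane with unit normal n̂ = (p₁ × p₂)/|p₁ × p₂|.
Here n̂_z ≈ +0.877; the vertex latitude is φ_max = arccos|n̂_z| ≈ 28.7°.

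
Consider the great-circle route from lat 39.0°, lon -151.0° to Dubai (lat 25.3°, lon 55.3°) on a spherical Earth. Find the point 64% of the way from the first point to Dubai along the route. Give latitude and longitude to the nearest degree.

≈ lat 60°, lon 84°

Write both endpoints as unit vectors p₁, p₂ with components (cos φ cos λ, cos φ sin λ, sin φ).
The central angle between the endpoints is δ = arccos(p₁·p₂) ≈ 1.940 rad (111.2°).
Interpolate at f = 0.64 with slerp weights a = sin((1−f)δ)/sin δ ≈ 0.689, b = sin(fδ)/sin δ ≈ 1.015.
p = a·p₁ + b·p₂ ≈ (0.054, 0.494, 0.868); φ = arcsin(p_z) ≈ 60.18°, λ = atan2(p_y, p_x) ≈ 83.81°.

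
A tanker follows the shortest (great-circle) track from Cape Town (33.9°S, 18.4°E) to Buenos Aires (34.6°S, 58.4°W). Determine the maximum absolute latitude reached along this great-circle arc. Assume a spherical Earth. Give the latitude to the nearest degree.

The great circle lies in the plane with unit normal n̂ = (p₁ × p₂)/|p₁ × p₂|.
Here n̂_z ≈ -0.755; the vertex latitude is φ_max = arccos|n̂_z| ≈ 41.0°.

≈ 41°S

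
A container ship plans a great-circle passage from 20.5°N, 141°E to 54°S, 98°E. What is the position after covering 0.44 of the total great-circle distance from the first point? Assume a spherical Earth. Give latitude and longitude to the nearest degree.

Convert each endpoint to a unit vector on the sphere (x = cos φ cos λ, y = cos φ sin λ, z = sin φ).
The central angle between the endpoints is δ = arccos(p₁·p₂) ≈ 1.451 rad (83.1°).
Interpolate at f = 0.44 with slerp weights a = sin((1−f)δ)/sin δ ≈ 0.731, b = sin(fδ)/sin δ ≈ 0.600.
p = a·p₁ + b·p₂ ≈ (-0.581, 0.781, -0.230); φ = arcsin(p_z) ≈ -13.27°, λ = atan2(p_y, p_x) ≈ 126.69°.

≈ 13°S, 127°E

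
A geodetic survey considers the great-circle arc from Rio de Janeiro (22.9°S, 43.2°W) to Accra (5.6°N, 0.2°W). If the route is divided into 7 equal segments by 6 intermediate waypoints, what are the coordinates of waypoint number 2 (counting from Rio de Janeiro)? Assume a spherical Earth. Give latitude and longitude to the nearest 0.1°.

Write both endpoints as unit vectors p₁, p₂ with components (cos φ cos λ, cos φ sin λ, sin φ).
The central angle between the endpoints is δ = arccos(p₁·p₂) ≈ 0.886 rad (50.8°).
Interpolate at f = 2/7 with slerp weights a = sin((1−f)δ)/sin δ ≈ 0.764, b = sin(fδ)/sin δ ≈ 0.323.
p = a·p₁ + b·p₂ ≈ (0.835, -0.483, -0.266); φ = arcsin(p_z) ≈ -15.40°, λ = atan2(p_y, p_x) ≈ -30.04°.

≈ (15.4°S, 30.0°W)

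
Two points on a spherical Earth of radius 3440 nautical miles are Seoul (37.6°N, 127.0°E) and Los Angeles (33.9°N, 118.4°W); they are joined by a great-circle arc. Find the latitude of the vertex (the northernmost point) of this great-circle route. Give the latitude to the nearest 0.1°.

≈ 53.2°N

The great circle lies in the plane with unit normal n̂ = (p₁ × p₂)/|p₁ × p₂|.
Here n̂_z ≈ +0.599; the vertex latitude is φ_max = arccos|n̂_z| ≈ 53.2°.
Check via Clairaut: cos φ_max = |cos φ₁| · sin C = cos(37.6°)·sin(49.1°) ≈ 0.599, again giving ≈ 53.2°.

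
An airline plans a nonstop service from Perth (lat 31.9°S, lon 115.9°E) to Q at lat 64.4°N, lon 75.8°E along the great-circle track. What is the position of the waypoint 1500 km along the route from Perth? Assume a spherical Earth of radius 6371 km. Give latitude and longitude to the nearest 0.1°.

≈ lat 18.9°S, lon 111.9°E

The haversine formula gives a central angle δ ≈ 1.768 rad (101.3°) between the endpoints. The total great-circle distance is δ·R ≈ 1.768 × 6371 ≈ 11264 km, so the target fraction is f = 1500/11264 ≈ 0.133.
Interpolate at f ≈ 0.133 with slerp weights a = sin((1−f)δ)/sin δ ≈ 1.019, b = sin(fδ)/sin δ ≈ 0.238.
p = a·p₁ + b·p₂ ≈ (-0.353, 0.878, -0.324); φ = arcsin(p_z) ≈ -18.90°, λ = atan2(p_y, p_x) ≈ 111.89°.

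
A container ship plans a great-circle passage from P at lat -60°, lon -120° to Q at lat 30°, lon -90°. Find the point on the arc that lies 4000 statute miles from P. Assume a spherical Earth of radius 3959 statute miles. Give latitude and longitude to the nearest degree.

Convert each endpoint to a unit vector on the sphere (x = cos φ cos λ, y = cos φ sin λ, z = sin φ).
The central angle between the endpoints is δ = arccos(p₁·p₂) ≈ 1.629 rad (93.3°). The total great-circle distance is δ·R ≈ 1.629 × 3959 ≈ 6449 mi, so the target fraction is f = 4000/6449 ≈ 0.620.
Interpolate at f ≈ 0.620 with slerp weights a = sin((1−f)δ)/sin δ ≈ 0.581, b = sin(fδ)/sin δ ≈ 0.848.
p = a·p₁ + b·p₂ ≈ (-0.145, -0.986, -0.079); φ = arcsin(p_z) ≈ -4.52°, λ = atan2(p_y, p_x) ≈ -98.37°.

≈ lat -5°, lon -98°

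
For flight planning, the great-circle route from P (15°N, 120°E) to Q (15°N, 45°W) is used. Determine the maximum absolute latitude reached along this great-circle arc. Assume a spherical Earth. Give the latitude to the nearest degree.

≈ 64°N

The great circle lies in the plane with unit normal n̂ = (p₁ × p₂)/|p₁ × p₂|.
Here n̂_z ≈ -0.438; the vertex latitude is φ_max = arccos|n̂_z| ≈ 64.0°.
Check via Clairaut: cos φ_max = |cos φ₁| · sin C = cos(15.0°)·sin(27.0°) ≈ 0.438, again giving ≈ 64.0°.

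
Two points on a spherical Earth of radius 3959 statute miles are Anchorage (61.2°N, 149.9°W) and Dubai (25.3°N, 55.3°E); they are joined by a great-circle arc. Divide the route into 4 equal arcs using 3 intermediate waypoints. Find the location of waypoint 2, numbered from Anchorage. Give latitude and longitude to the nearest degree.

≈ 69°N, 79°E

Write both endpoints as unit vectors p₁, p₂ with components (cos φ cos λ, cos φ sin λ, sin φ).
The central angle between the endpoints is δ = arccos(p₁·p₂) ≈ 1.590 rad (91.1°).
Interpolate at f = 2/4 with slerp weights a = sin((1−f)δ)/sin δ ≈ 0.714, b = sin(fδ)/sin δ ≈ 0.714.
p = a·p₁ + b·p₂ ≈ (0.070, 0.358, 0.931); φ = arcsin(p_z) ≈ 68.59°, λ = atan2(p_y, p_x) ≈ 78.96°.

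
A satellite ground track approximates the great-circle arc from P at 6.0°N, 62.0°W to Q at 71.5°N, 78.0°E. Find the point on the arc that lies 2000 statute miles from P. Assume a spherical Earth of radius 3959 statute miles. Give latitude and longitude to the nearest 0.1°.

The haversine formula gives a central angle δ ≈ 1.714 rad (98.2°) between the endpoints. The total great-circle distance is δ·R ≈ 1.714 × 3959 ≈ 6785 mi, so the target fraction is f = 2000/6785 ≈ 0.295.
Interpolate at f ≈ 0.295 with slerp weights a = sin((1−f)δ)/sin δ ≈ 0.945, b = sin(fδ)/sin δ ≈ 0.489.
p = a·p₁ + b·p₂ ≈ (0.473, -0.678, 0.562); φ = arcsin(p_z) ≈ 34.23°, λ = atan2(p_y, p_x) ≈ -55.07°.

≈ 34.2°N, 55.1°W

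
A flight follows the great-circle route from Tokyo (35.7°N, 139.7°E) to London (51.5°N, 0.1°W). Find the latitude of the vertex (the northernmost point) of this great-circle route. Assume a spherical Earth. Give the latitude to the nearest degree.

The great circle lies in the plane with unit normal n̂ = (p₁ × p₂)/|p₁ × p₂|.
Here n̂_z ≈ -0.327; the vertex latitude is φ_max = arccos|n̂_z| ≈ 70.9°.
Check via Clairaut: cos φ_max = |cos φ₁| · sin C = cos(35.7°)·sin(23.8°) ≈ 0.327, again giving ≈ 70.9°.

≈ 71°N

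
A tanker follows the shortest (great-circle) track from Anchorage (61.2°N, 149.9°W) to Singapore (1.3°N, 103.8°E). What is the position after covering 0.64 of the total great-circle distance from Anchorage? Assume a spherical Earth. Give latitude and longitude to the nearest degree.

≈ 32°N, 122°E

Write both endpoints as unit vectors p₁, p₂ with components (cos φ cos λ, cos φ sin λ, sin φ).
The central angle between the endpoints is δ = arccos(p₁·p₂) ≈ 1.686 rad (96.6°).
Interpolate at f = 0.64 with slerp weights a = sin((1−f)δ)/sin δ ≈ 0.574, b = sin(fδ)/sin δ ≈ 0.888.
p = a·p₁ + b·p₂ ≈ (-0.451, 0.723, 0.523); φ = arcsin(p_z) ≈ 31.56°, λ = atan2(p_y, p_x) ≈ 121.96°.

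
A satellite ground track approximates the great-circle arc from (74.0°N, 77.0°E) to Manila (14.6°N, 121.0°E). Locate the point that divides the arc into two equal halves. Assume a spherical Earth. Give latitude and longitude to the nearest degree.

Convert each endpoint to a unit vector on the sphere (x = cos φ cos λ, y = cos φ sin λ, z = sin φ).
The central angle between the endpoints is δ = arccos(p₁·p₂) ≈ 1.122 rad (64.3°).
Interpolate at f = 1/2 with slerp weights a = sin((1−f)δ)/sin δ ≈ 0.590, b = sin(fδ)/sin δ ≈ 0.590.
p = a·p₁ + b·p₂ ≈ (-0.258, 0.648, 0.716); φ = arcsin(p_z) ≈ 45.76°, λ = atan2(p_y, p_x) ≈ 111.67°.

≈ (46°N, 112°E)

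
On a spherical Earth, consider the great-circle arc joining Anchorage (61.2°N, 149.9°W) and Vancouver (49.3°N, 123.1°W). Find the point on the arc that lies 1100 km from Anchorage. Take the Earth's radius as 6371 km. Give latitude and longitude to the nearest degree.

From cos δ = sin φ₁ sin φ₂ + cos φ₁ cos φ₂ cos Δλ, the central angle is δ ≈ 0.334 rad (19.1°). The total great-circle distance is δ·R ≈ 0.334 × 6371 ≈ 2127 km, so the target fraction is f = 1100/2127 ≈ 0.517.
Interpolate at f ≈ 0.517 with slerp weights a = sin((1−f)δ)/sin δ ≈ 0.490, b = sin(fδ)/sin δ ≈ 0.524.
p = a·p₁ + b·p₂ ≈ (-0.391, -0.405, 0.827); φ = arcsin(p_z) ≈ 55.76°, λ = atan2(p_y, p_x) ≈ -134.00°.

≈ (56°N, 134°W)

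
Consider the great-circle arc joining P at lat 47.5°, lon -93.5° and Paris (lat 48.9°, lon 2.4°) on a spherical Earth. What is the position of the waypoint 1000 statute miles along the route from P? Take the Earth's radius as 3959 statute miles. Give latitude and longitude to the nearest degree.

Convert each endpoint to a unit vector on the sphere (x = cos φ cos λ, y = cos φ sin λ, z = sin φ).
The central angle between the endpoints is δ = arccos(p₁·p₂) ≈ 1.036 rad (59.3°). The total great-circle distance is δ·R ≈ 1.036 × 3959 ≈ 4100 mi, so the target fraction is f = 1000/4100 ≈ 0.244.
Interpolate at f ≈ 0.244 with slerp weights a = sin((1−f)δ)/sin δ ≈ 0.820, b = sin(fδ)/sin δ ≈ 0.291.
p = a·p₁ + b·p₂ ≈ (0.157, -0.545, 0.824); φ = arcsin(p_z) ≈ 55.45°, λ = atan2(p_y, p_x) ≈ -73.93°.

≈ lat 55°, lon -74°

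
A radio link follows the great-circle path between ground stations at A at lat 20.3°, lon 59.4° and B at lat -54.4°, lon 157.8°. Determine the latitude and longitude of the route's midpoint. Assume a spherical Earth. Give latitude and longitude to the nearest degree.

≈ lat -24°, lon 93°

Convert each endpoint to a unit vector on the sphere (x = cos φ cos λ, y = cos φ sin λ, z = sin φ).
The central angle between the endpoints is δ = arccos(p₁·p₂) ≈ 1.941 rad (111.2°).
Interpolate at f = 1/2 with slerp weights a = sin((1−f)δ)/sin δ ≈ 0.885, b = sin(fδ)/sin δ ≈ 0.885.
p = a·p₁ + b·p₂ ≈ (-0.054, 0.909, -0.413); φ = arcsin(p_z) ≈ -24.37°, λ = atan2(p_y, p_x) ≈ 93.43°.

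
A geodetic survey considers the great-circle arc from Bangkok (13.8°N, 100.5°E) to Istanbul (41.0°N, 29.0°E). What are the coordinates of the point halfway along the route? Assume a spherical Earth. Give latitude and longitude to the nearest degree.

≈ (32°N, 70°E)

The haversine formula gives a central angle δ ≈ 1.171 rad (67.1°) between the endpoints.
Interpolate at f = 1/2 with slerp weights a = sin((1−f)δ)/sin δ ≈ 0.600, b = sin(fδ)/sin δ ≈ 0.600.
p = a·p₁ + b·p₂ ≈ (0.290, 0.792, 0.537); φ = arcsin(p_z) ≈ 32.46°, λ = atan2(p_y, p_x) ≈ 69.91°.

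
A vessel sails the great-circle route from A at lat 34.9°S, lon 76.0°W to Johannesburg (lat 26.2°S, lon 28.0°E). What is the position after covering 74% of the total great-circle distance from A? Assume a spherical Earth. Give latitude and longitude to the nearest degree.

Write both endpoints as unit vectors p₁, p₂ with components (cos φ cos λ, cos φ sin λ, sin φ).
The central angle between the endpoints is δ = arccos(p₁·p₂) ≈ 1.496 rad (85.7°).
Interpolate at f = 0.74 with slerp weights a = sin((1−f)δ)/sin δ ≈ 0.380, b = sin(fδ)/sin δ ≈ 0.897.
p = a·p₁ + b·p₂ ≈ (0.786, 0.075, -0.614); φ = arcsin(p_z) ≈ -37.85°, λ = atan2(p_y, p_x) ≈ 5.46°.

≈ lat 38°S, lon 5°E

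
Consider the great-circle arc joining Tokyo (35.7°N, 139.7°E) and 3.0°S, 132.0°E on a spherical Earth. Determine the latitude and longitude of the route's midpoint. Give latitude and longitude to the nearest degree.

≈ 16°N, 135°E

Write both endpoints as unit vectors p₁, p₂ with components (cos φ cos λ, cos φ sin λ, sin φ).
The central angle between the endpoints is δ = arccos(p₁·p₂) ≈ 0.687 rad (39.4°).
Interpolate at f = 1/2 with slerp weights a = sin((1−f)δ)/sin δ ≈ 0.531, b = sin(fδ)/sin δ ≈ 0.531.
p = a·p₁ + b·p₂ ≈ (-0.684, 0.673, 0.282); φ = arcsin(p_z) ≈ 16.38°, λ = atan2(p_y, p_x) ≈ 135.45°.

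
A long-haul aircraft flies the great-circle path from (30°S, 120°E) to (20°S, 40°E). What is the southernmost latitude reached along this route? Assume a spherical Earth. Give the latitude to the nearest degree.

≈ 32°S

The great circle lies in the plane with unit normal n̂ = (p₁ × p₂)/|p₁ × p₂|.
Here n̂_z ≈ -0.844; the vertex latitude is φ_max = arccos|n̂_z| ≈ 32.5°.
Check via Clairaut: cos φ_max = |cos φ₁| · sin C = cos(30.0°)·sin(103.1°) ≈ 0.844, again giving ≈ 32.5°.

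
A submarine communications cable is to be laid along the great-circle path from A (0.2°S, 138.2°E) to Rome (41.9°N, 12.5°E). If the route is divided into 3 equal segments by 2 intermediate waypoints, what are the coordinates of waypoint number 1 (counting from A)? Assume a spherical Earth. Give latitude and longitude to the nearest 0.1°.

From cos δ = sin φ₁ sin φ₂ + cos φ₁ cos φ₂ cos Δλ, the central angle is δ ≈ 2.023 rad (115.9°).
Interpolate at f = 1/3 with slerp weights a = sin((1−f)δ)/sin δ ≈ 1.084, b = sin(fδ)/sin δ ≈ 0.694.
p = a·p₁ + b·p₂ ≈ (-0.304, 0.834, 0.460); φ = arcsin(p_z) ≈ 27.37°, λ = atan2(p_y, p_x) ≈ 110.02°.

≈ (27.4°N, 110.0°E)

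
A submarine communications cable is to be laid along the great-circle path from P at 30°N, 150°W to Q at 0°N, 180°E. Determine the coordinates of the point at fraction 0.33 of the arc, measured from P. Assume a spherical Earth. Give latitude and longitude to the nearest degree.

Write both endpoints as unit vectors p₁, p₂ with components (cos φ cos λ, cos φ sin λ, sin φ).
The central angle between the endpoints is δ = arccos(p₁·p₂) ≈ 0.723 rad (41.4°).
Interpolate at f = 0.33 with slerp weights a = sin((1−f)δ)/sin δ ≈ 0.704, b = sin(fδ)/sin δ ≈ 0.357.
p = a·p₁ + b·p₂ ≈ (-0.885, -0.305, 0.352); φ = arcsin(p_z) ≈ 20.60°, λ = atan2(p_y, p_x) ≈ -161.00°.

≈ 21°N, 161°W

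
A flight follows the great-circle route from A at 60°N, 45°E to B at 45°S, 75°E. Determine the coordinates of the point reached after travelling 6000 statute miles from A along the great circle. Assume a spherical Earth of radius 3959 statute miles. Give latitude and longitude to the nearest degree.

The haversine formula gives a central angle δ ≈ 1.882 rad (107.8°) between the endpoints. The total great-circle distance is δ·R ≈ 1.882 × 3959 ≈ 7451 mi, so the target fraction is f = 6000/7451 ≈ 0.805.
Interpolate at f ≈ 0.805 with slerp weights a = sin((1−f)δ)/sin δ ≈ 0.376, b = sin(fδ)/sin δ ≈ 1.049.
p = a·p₁ + b·p₂ ≈ (0.325, 0.849, -0.416); φ = arcsin(p_z) ≈ -24.56°, λ = atan2(p_y, p_x) ≈ 69.06°.

≈ 25°S, 69°E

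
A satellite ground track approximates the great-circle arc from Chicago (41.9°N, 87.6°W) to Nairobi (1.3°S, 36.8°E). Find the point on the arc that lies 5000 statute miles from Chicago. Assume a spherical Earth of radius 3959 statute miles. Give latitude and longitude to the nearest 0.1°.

≈ (29.1°N, 4.3°E)

Convert each endpoint to a unit vector on the sphere (x = cos φ cos λ, y = cos φ sin λ, z = sin φ).
The central angle between the endpoints is δ = arccos(p₁·p₂) ≈ 2.021 rad (115.8°). The total great-circle distance is δ·R ≈ 2.021 × 3959 ≈ 8003 mi, so the target fraction is f = 5000/8003 ≈ 0.625.
Interpolate at f ≈ 0.625 with slerp weights a = sin((1−f)δ)/sin δ ≈ 0.764, b = sin(fδ)/sin δ ≈ 1.059.
p = a·p₁ + b·p₂ ≈ (0.871, 0.066, 0.486); φ = arcsin(p_z) ≈ 29.10°, λ = atan2(p_y, p_x) ≈ 4.32°.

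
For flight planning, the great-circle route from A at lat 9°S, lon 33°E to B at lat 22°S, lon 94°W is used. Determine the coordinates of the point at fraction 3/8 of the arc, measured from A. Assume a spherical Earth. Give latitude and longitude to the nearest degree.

≈ lat 28°S, lon 10°W

Write both endpoints as unit vectors p₁, p₂ with components (cos φ cos λ, cos φ sin λ, sin φ).
The central angle between the endpoints is δ = arccos(p₁·p₂) ≈ 2.086 rad (119.5°).
Interpolate at f = 3/8 with slerp weights a = sin((1−f)δ)/sin δ ≈ 1.108, b = sin(fδ)/sin δ ≈ 0.810.
p = a·p₁ + b·p₂ ≈ (0.866, -0.153, -0.477); φ = arcsin(p_z) ≈ -28.47°, λ = atan2(p_y, p_x) ≈ -10.02°.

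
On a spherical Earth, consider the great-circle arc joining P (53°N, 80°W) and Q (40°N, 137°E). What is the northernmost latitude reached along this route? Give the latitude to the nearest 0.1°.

≈ 73.7°N

The great circle lies in the plane with unit normal n̂ = (p₁ × p₂)/|p₁ × p₂|.
Here n̂_z ≈ -0.280; the vertex latitude is φ_max = arccos|n̂_z| ≈ 73.7°.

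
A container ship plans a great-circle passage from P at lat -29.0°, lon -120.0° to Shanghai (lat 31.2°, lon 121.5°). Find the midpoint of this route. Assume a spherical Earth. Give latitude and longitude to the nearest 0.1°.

The haversine formula gives a central angle δ ≈ 2.224 rad (127.5°) between the endpoints.
Interpolate at f = 1/2 with slerp weights a = sin((1−f)δ)/sin δ ≈ 1.130, b = sin(fδ)/sin δ ≈ 1.130.
p = a·p₁ + b·p₂ ≈ (-0.999, -0.032, 0.038); φ = arcsin(p_z) ≈ 2.15°, λ = atan2(p_y, p_x) ≈ -178.18°.

≈ lat 2.2°, lon -178.2°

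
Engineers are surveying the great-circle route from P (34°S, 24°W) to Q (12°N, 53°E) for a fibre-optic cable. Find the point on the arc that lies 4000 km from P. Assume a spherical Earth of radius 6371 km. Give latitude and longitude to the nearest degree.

Convert each endpoint to a unit vector on the sphere (x = cos φ cos λ, y = cos φ sin λ, z = sin φ).
The central angle between the endpoints is δ = arccos(p₁·p₂) ≈ 1.505 rad (86.2°). The total great-circle distance is δ·R ≈ 1.505 × 6371 ≈ 9586 km, so the target fraction is f = 4000/9586 ≈ 0.417.
Interpolate at f ≈ 0.417 with slerp weights a = sin((1−f)δ)/sin δ ≈ 0.770, b = sin(fδ)/sin δ ≈ 0.589.
p = a·p₁ + b·p₂ ≈ (0.930, 0.200, -0.308); φ = arcsin(p_z) ≈ -17.96°, λ = atan2(p_y, p_x) ≈ 12.14°.

≈ (18°S, 12°E)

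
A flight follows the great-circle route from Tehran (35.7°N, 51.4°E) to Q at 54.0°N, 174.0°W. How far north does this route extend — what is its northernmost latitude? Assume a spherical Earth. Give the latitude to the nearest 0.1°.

The great circle lies in the plane with unit normal n̂ = (p₁ × p₂)/|p₁ × p₂|.
Here n̂_z ≈ +0.343; the vertex latitude is φ_max = arccos|n̂_z| ≈ 69.9°.
Check via Clairaut: cos φ_max = |cos φ₁| · sin C = cos(35.7°)·sin(25.0°) ≈ 0.343, again giving ≈ 69.9°.

≈ 69.9°N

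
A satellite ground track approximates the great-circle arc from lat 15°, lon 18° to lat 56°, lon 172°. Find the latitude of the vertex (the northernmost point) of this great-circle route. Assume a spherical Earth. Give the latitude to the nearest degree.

≈ 76°

The great circle lies in the plane with unit normal n̂ = (p₁ × p₂)/|p₁ × p₂|.
Here n̂_z ≈ +0.246; the vertex latitude is φ_max = arccos|n̂_z| ≈ 75.8°.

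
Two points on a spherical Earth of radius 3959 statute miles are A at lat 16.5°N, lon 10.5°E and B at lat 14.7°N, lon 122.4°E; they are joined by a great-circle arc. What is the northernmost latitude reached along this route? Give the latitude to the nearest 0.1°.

The great circle lies in the plane with unit normal n̂ = (p₁ × p₂)/|p₁ × p₂|.
Here n̂_z ≈ +0.895; the vertex latitude is φ_max = arccos|n̂_z| ≈ 26.5°.
Check via Clairaut: cos φ_max = |cos φ₁| · sin C = cos(16.5°)·sin(68.9°) ≈ 0.895, again giving ≈ 26.5°.

≈ 26.5°N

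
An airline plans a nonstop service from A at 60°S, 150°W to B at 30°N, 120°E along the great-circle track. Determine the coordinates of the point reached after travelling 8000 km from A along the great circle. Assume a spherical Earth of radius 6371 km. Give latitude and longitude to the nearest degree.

Write both endpoints as unit vectors p₁, p₂ with components (cos φ cos λ, cos φ sin λ, sin φ).
The central angle between the endpoints is δ = arccos(p₁·p₂) ≈ 2.019 rad (115.7°). The total great-circle distance is δ·R ≈ 2.019 × 6371 ≈ 12861 km, so the target fraction is f = 8000/12861 ≈ 0.622.
Interpolate at f ≈ 0.622 with slerp weights a = sin((1−f)δ)/sin δ ≈ 0.767, b = sin(fδ)/sin δ ≈ 1.055.
p = a·p₁ + b·p₂ ≈ (-0.789, 0.599, -0.137); φ = arcsin(p_z) ≈ -7.85°, λ = atan2(p_y, p_x) ≈ 142.76°.

≈ 8°S, 143°E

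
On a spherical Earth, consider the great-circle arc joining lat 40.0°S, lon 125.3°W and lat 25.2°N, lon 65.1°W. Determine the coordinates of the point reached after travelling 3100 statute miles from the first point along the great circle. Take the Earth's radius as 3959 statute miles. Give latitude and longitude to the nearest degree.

≈ lat 7°S, lon 91°W

Convert each endpoint to a unit vector on the sphere (x = cos φ cos λ, y = cos φ sin λ, z = sin φ).
The central angle between the endpoints is δ = arccos(p₁·p₂) ≈ 1.500 rad (85.9°). The total great-circle distance is δ·R ≈ 1.500 × 3959 ≈ 5938 mi, so the target fraction is f = 3100/5938 ≈ 0.522.
Interpolate at f ≈ 0.522 with slerp weights a = sin((1−f)δ)/sin δ ≈ 0.659, b = sin(fδ)/sin δ ≈ 0.707.
p = a·p₁ + b·p₂ ≈ (-0.022, -0.992, -0.122); φ = arcsin(p_z) ≈ -7.03°, λ = atan2(p_y, p_x) ≈ -91.28°.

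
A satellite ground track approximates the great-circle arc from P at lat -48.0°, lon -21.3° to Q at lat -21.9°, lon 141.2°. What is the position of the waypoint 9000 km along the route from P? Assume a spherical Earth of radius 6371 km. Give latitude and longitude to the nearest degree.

From cos δ = sin φ₁ sin φ₂ + cos φ₁ cos φ₂ cos Δλ, the central angle is δ ≈ 1.891 rad (108.4°). The total great-circle distance is δ·R ≈ 1.891 × 6371 ≈ 12049 km, so the target fraction is f = 9000/12049 ≈ 0.747.
Interpolate at f ≈ 0.747 with slerp weights a = sin((1−f)δ)/sin δ ≈ 0.485, b = sin(fδ)/sin δ ≈ 1.040.
p = a·p₁ + b·p₂ ≈ (-0.450, 0.487, -0.749); φ = arcsin(p_z) ≈ -48.47°, λ = atan2(p_y, p_x) ≈ 132.73°.

≈ lat -48°, lon 133°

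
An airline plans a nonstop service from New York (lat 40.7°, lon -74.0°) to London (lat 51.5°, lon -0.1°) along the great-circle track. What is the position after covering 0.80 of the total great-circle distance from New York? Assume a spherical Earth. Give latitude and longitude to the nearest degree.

≈ lat 54°, lon -16°

From cos δ = sin φ₁ sin φ₂ + cos φ₁ cos φ₂ cos Δλ, the central angle is δ ≈ 0.875 rad (50.1°).
Interpolate at f = 0.80 with slerp weights a = sin((1−f)δ)/sin δ ≈ 0.227, b = sin(fδ)/sin δ ≈ 0.839.
p = a·p₁ + b·p₂ ≈ (0.570, -0.166, 0.805); φ = arcsin(p_z) ≈ 53.59°, λ = atan2(p_y, p_x) ≈ -16.26°.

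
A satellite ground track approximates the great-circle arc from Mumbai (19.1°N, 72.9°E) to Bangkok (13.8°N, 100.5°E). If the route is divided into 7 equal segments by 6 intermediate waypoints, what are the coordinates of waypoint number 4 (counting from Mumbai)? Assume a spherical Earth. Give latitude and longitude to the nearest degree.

≈ 17°N, 89°E

Write both endpoints as unit vectors p₁, p₂ with components (cos φ cos λ, cos φ sin λ, sin φ).
The central angle between the endpoints is δ = arccos(p₁·p₂) ≈ 0.471 rad (27.0°).
Interpolate at f = 4/7 with slerp weights a = sin((1−f)δ)/sin δ ≈ 0.442, b = sin(fδ)/sin δ ≈ 0.586.
p = a·p₁ + b·p₂ ≈ (0.019, 0.959, 0.284); φ = arcsin(p_z) ≈ 16.52°, λ = atan2(p_y, p_x) ≈ 88.86°.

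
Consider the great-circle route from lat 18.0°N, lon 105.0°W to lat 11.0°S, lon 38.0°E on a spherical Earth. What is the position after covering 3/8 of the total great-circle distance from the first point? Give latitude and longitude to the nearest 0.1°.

≈ lat 15.1°N, lon 48.7°W

The haversine formula gives a central angle δ ≈ 2.506 rad (143.6°) between the endpoints.
Interpolate at f = 3/8 with slerp weights a = sin((1−f)δ)/sin δ ≈ 1.684, b = sin(fδ)/sin δ ≈ 1.359.
p = a·p₁ + b·p₂ ≈ (0.637, -0.725, 0.261); φ = arcsin(p_z) ≈ 15.13°, λ = atan2(p_y, p_x) ≈ -48.70°.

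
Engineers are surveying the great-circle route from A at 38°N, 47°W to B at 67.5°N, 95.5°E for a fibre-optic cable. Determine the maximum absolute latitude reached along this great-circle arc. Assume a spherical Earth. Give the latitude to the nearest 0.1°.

The great circle lies in the plane with unit normal n̂ = (p₁ × p₂)/|p₁ × p₂|.
Here n̂_z ≈ +0.194; the vertex latitude is φ_max = arccos|n̂_z| ≈ 78.8°.

≈ 78.8°N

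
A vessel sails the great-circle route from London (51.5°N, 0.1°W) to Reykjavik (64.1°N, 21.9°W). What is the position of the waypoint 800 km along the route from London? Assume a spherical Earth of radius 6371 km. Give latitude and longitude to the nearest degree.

Convert each endpoint to a unit vector on the sphere (x = cos φ cos λ, y = cos φ sin λ, z = sin φ).
The central angle between the endpoints is δ = arccos(p₁·p₂) ≈ 0.296 rad (17.0°). The total great-circle distance is δ·R ≈ 0.296 × 6371 ≈ 1887 km, so the target fraction is f = 800/1887 ≈ 0.424.
Interpolate at f ≈ 0.424 with slerp weights a = sin((1−f)δ)/sin δ ≈ 0.582, b = sin(fδ)/sin δ ≈ 0.429.
p = a·p₁ + b·p₂ ≈ (0.536, -0.071, 0.841); φ = arcsin(p_z) ≈ 57.27°, λ = atan2(p_y, p_x) ≈ -7.50°.

≈ 57°N, 7°W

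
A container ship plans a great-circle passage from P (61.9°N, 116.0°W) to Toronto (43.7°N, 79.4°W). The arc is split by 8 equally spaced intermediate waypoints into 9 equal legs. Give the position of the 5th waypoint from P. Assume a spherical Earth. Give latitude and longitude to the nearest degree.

Write both endpoints as unit vectors p₁, p₂ with components (cos φ cos λ, cos φ sin λ, sin φ).
The central angle between the endpoints is δ = arccos(p₁·p₂) ≈ 0.489 rad (28.0°).
Interpolate at f = 5/9 with slerp weights a = sin((1−f)δ)/sin δ ≈ 0.459, b = sin(fδ)/sin δ ≈ 0.571.
p = a·p₁ + b·p₂ ≈ (-0.019, -0.600, 0.800); φ = arcsin(p_z) ≈ 53.09°, λ = atan2(p_y, p_x) ≈ -91.79°.

≈ (53°N, 92°W)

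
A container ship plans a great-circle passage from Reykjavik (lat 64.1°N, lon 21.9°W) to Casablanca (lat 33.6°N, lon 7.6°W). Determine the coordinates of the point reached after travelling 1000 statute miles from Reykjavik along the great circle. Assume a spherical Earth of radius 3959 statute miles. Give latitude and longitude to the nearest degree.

≈ lat 50°N, lon 13°W

Write both endpoints as unit vectors p₁, p₂ with components (cos φ cos λ, cos φ sin λ, sin φ).
The central angle between the endpoints is δ = arccos(p₁·p₂) ≈ 0.554 rad (31.7°). The total great-circle distance is δ·R ≈ 0.554 × 3959 ≈ 2194 mi, so the target fraction is f = 1000/2194 ≈ 0.456.
Interpolate at f ≈ 0.456 with slerp weights a = sin((1−f)δ)/sin δ ≈ 0.564, b = sin(fδ)/sin δ ≈ 0.475.
p = a·p₁ + b·p₂ ≈ (0.621, -0.144, 0.771); φ = arcsin(p_z) ≈ 50.40°, λ = atan2(p_y, p_x) ≈ -13.08°.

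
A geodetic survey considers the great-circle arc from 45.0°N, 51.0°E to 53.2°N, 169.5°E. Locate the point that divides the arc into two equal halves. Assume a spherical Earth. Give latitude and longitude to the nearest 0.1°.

Convert each endpoint to a unit vector on the sphere (x = cos φ cos λ, y = cos φ sin λ, z = sin φ).
The central angle between the endpoints is δ = arccos(p₁·p₂) ≈ 1.198 rad (68.6°).
Interpolate at f = 1/2 with slerp weights a = sin((1−f)δ)/sin δ ≈ 0.605, b = sin(fδ)/sin δ ≈ 0.605.
p = a·p₁ + b·p₂ ≈ (-0.087, 0.399, 0.913); φ = arcsin(p_z) ≈ 65.91°, λ = atan2(p_y, p_x) ≈ 102.33°.

≈ 65.9°N, 102.3°E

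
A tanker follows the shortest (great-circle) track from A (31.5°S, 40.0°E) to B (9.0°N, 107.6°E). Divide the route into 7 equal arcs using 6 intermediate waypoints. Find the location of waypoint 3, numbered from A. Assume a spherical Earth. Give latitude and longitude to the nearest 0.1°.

Write both endpoints as unit vectors p₁, p₂ with components (cos φ cos λ, cos φ sin λ, sin φ).
The central angle between the endpoints is δ = arccos(p₁·p₂) ≈ 1.329 rad (76.2°).
Interpolate at f = 3/7 with slerp weights a = sin((1−f)δ)/sin δ ≈ 0.709, b = sin(fδ)/sin δ ≈ 0.555.
p = a·p₁ + b·p₂ ≈ (0.297, 0.912, -0.284); φ = arcsin(p_z) ≈ -16.48°, λ = atan2(p_y, p_x) ≈ 71.94°.

≈ (16.5°S, 71.9°E)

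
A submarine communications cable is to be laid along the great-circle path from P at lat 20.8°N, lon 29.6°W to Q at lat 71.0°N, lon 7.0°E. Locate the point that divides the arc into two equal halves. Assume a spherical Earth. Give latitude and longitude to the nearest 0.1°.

Write both endpoints as unit vectors p₁, p₂ with components (cos φ cos λ, cos φ sin λ, sin φ).
The central angle between the endpoints is δ = arccos(p₁·p₂) ≈ 0.952 rad (54.5°).
Interpolate at f = 1/2 with slerp weights a = sin((1−f)δ)/sin δ ≈ 0.563, b = sin(fδ)/sin δ ≈ 0.563.
p = a·p₁ + b·p₂ ≈ (0.639, -0.237, 0.732); φ = arcsin(p_z) ≈ 47.02°, λ = atan2(p_y, p_x) ≈ -20.38°.

≈ lat 47.0°N, lon 20.4°W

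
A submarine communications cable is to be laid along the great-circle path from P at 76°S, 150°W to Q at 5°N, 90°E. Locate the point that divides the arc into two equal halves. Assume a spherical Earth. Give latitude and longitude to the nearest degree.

Write both endpoints as unit vectors p₁, p₂ with components (cos φ cos λ, cos φ sin λ, sin φ).
The central angle between the endpoints is δ = arccos(p₁·p₂) ≈ 1.777 rad (101.8°).
Interpolate at f = 1/2 with slerp weights a = sin((1−f)δ)/sin δ ≈ 0.793, b = sin(fδ)/sin δ ≈ 0.793.
p = a·p₁ + b·p₂ ≈ (-0.166, 0.694, -0.700); φ = arcsin(p_z) ≈ -44.46°, λ = atan2(p_y, p_x) ≈ 103.46°.

≈ 44°S, 103°E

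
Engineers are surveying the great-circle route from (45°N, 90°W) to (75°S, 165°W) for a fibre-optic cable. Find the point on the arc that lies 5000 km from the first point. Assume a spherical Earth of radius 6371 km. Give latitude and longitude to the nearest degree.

≈ (2°N, 103°W)

From cos δ = sin φ₁ sin φ₂ + cos φ₁ cos φ₂ cos Δλ, the central angle is δ ≈ 2.260 rad (129.5°). The total great-circle distance is δ·R ≈ 2.260 × 6371 ≈ 14396 km, so the target fraction is f = 5000/14396 ≈ 0.347.
Interpolate at f ≈ 0.347 with slerp weights a = sin((1−f)δ)/sin δ ≈ 1.289, b = sin(fδ)/sin δ ≈ 0.915.
p = a·p₁ + b·p₂ ≈ (-0.229, -0.973, 0.028); φ = arcsin(p_z) ≈ 1.58°, λ = atan2(p_y, p_x) ≈ -103.23°.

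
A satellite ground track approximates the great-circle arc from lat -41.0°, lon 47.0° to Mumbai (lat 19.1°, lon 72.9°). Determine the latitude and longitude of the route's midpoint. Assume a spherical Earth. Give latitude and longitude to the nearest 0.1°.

Write both endpoints as unit vectors p₁, p₂ with components (cos φ cos λ, cos φ sin λ, sin φ).
The central angle between the endpoints is δ = arccos(p₁·p₂) ≈ 1.130 rad (64.7°).
Interpolate at f = 1/2 with slerp weights a = sin((1−f)δ)/sin δ ≈ 0.592, b = sin(fδ)/sin δ ≈ 0.592.
p = a·p₁ + b·p₂ ≈ (0.469, 0.861, -0.195); φ = arcsin(p_z) ≈ -11.22°, λ = atan2(p_y, p_x) ≈ 61.42°.

≈ lat -11.2°, lon 61.4°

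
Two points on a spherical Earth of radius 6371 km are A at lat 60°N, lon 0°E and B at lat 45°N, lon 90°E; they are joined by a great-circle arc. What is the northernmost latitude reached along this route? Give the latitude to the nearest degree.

The great circle lies in the plane with unit normal n̂ = (p₁ × p₂)/|p₁ × p₂|.
Here n̂_z ≈ +0.447; the vertex latitude is φ_max = arccos|n̂_z| ≈ 63.4°.

≈ 63°N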